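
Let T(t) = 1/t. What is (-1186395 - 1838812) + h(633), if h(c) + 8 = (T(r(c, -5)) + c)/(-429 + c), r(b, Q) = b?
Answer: -11489754785/3798 ≈ -3.0252e+6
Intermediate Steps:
h(c) = -8 + (c + 1/c)/(-429 + c) (h(c) = -8 + (1/c + c)/(-429 + c) = -8 + (c + 1/c)/(-429 + c))
(-1186395 - 1838812) + h(633) = (-1186395 - 1838812) + (1 + 633*(3432 - 7*633))/(633*(-429 + 633)) = -3025207 + (1/633)*(1 + 633*(3432 - 4431))/204 = -3025207 + (1/633)*(1/204)*(1 + 633*(-999)) = -3025207 + (1/633)*(1/204)*(1 - 632367) = -3025207 + (1/633)*(1/204)*(-632366) = -3025207 - 18599/3798 = -11489754785/3798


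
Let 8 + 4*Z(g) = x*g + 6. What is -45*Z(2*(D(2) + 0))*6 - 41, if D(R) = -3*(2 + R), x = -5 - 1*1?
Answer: -9626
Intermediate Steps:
x = -6 (x = -5 - 1 = -6)
D(R) = -6 - 3*R
Z(g) = -1/2 - 3*g/2 (Z(g) = -2 + (-6*g + 6)/4 = -2 + (6 - 6*g)/4 = -2 + (3/2 - 3*g/2) = -1/2 - 3*g/2)
-45*Z(2*(D(2) + 0))*6 - 41 = -45*(-1/2 - 3*((-6 - 3*2) + 0))*6 - 41 = -45*(-1/2 - 3*((-6 - 6) + 0))*6 - 41 = -45*(-1/2 - 3*(-12 + 0))*6 - 41 = -45*(-1/2 - 3*(-12))*6 - 41 = -45*(-1/2 - 3/2*(-24))*6 - 41 = -45*(-1/2 + 36)*6 - 41 = -3195*6/2 - 41 = -45*213 - 41 = -9585 - 41 = -9626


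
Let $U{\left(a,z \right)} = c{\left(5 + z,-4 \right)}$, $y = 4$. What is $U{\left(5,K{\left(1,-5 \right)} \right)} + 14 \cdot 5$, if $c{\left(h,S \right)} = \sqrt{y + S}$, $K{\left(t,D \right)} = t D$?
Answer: $70$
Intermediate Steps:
$K{\left(t,D \right)} = D t$
$c{\left(h,S \right)} = \sqrt{4 + S}$
$U{\left(a,z \right)} = 0$ ($U{\left(a,z \right)} = \sqrt{4 - 4} = \sqrt{0} = 0$)
$U{\left(5,K{\left(1,-5 \right)} \right)} + 14 \cdot 5 = 0 + 14 \cdot 5 = 0 + 70 = 70$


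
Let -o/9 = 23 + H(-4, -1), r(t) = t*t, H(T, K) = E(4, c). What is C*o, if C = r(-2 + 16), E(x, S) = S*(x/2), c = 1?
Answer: -44100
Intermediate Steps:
E(x, S) = S*x/2 (E(x, S) = S*(x*(1/2)) = S*(x/2) = S*x/2)
H(T, K) = 2 (H(T, K) = (1/2)*1*4 = 2)
r(t) = t**2
C = 196 (C = (-2 + 16)**2 = 14**2 = 196)
o = -225 (o = -9*(23 + 2) = -9*25 = -225)
C*o = 196*(-225) = -44100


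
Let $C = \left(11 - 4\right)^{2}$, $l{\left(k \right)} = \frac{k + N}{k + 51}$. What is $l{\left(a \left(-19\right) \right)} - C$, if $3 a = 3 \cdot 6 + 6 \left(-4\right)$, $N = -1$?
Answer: $- \frac{4324}{89} \approx -48.584$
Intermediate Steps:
$a = -2$ ($a = \frac{3 \cdot 6 + 6 \left(-4\right)}{3} = \frac{18 - 24}{3} = \frac{1}{3} \left(-6\right) = -2$)
$l{\left(k \right)} = \frac{-1 + k}{51 + k}$ ($l{\left(k \right)} = \frac{k - 1}{k + 51} = \frac{-1 + k}{51 + k}$)
$C = 49$ ($C = 7^{2} = 49$)
$l{\left(a \left(-19\right) \right)} - C = \frac{-1 - -38}{51 - -38} - 49 = \frac{-1 + 38}{51 + 38} - 49 = \frac{1}{89} \cdot 37 - 49 = \frac{37}{89} - 49 = - \frac{4324}{89}$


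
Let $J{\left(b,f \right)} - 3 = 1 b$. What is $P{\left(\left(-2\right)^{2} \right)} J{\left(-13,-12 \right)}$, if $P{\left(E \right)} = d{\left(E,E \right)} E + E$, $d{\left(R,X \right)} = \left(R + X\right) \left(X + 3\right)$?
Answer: $-2280$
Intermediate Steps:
$d{\left(R,X \right)} = \left(3 + X\right) \left(R + X\right)$ ($d{\left(R,X \right)} = \left(R + X\right) \left(3 + X\right) = \left(3 + X\right) \left(R + X\right)$)
$J{\left(b,f \right)} = 3 + b$ ($J{\left(b,f \right)} = 3 + 1 b = 3 + b$)
$P{\left(E \right)} = E + E \left(2 E^{2} + 6 E\right)$ ($P{\left(E \right)} = \left(E^{2} + 3 E + 3 E + E E\right) E + E = \left(E^{2} + 3 E + 3 E + E^{2}\right) E + E = \left(2 E^{2} + 6 E\right) E + E = E \left(2 E^{2} + 6 E\right) + E = E + E \left(2 E^{2} + 6 E\right)$)
$P{\left(\left(-2\right)^{2} \right)} J{\left(-13,-12 \right)} = \left(-2\right)^{2} \left(1 + 2 \left(\left(-2\right)^{2}\right)^{2} + 6 \left(-2\right)^{2}\right) \left(3 - 13\right) = 4 \left(1 + 2 \cdot 4^{2} + 6 \cdot 4\right) \left(-10\right) = 4 \left(1 + 2 \cdot 16 + 24\right) \left(-10\right) = 4 \left(1 + 32 + 24\right) \left(-10\right) = 4 \cdot 57 \left(-10\right) = 228 \left(-10\right) = -2280$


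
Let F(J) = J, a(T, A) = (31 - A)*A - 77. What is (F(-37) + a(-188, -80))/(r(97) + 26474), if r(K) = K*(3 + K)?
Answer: -1499/6029 ≈ -0.24863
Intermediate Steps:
a(T, A) = -77 + A*(31 - A) (a(T, A) = A*(31 - A) - 77 = -77 + A*(31 - A))
(F(-37) + a(-188, -80))/(r(97) + 26474) = (-37 + (-77 - 1*(-80)**2 + 31*(-80)))/(97*(3 + 97) + 26474) = (-37 + (-77 - 1*6400 - 2480))/(97*100 + 26474) = (-37 + (-77 - 6400 - 2480))/(9700 + 26474) = (-37 - 8957)/36174 = -8994*1/36174 = -1499/6029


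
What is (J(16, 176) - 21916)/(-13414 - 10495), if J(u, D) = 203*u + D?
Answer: 18492/23909 ≈ 0.77343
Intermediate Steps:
J(u, D) = D + 203*u
(J(16, 176) - 21916)/(-13414 - 10495) = ((176 + 203*16) - 21916)/(-13414 - 10495) = ((176 + 3248) - 21916)/(-23909) = (3424 - 21916)*(-1/23909) = -18492*(-1/23909) = 18492/23909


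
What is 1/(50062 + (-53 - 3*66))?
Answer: 1/49811 ≈ 2.0076e-5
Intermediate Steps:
1/(50062 + (-53 - 3*66)) = 1/(50062 + (-53 - 198)) = 1/(50062 - 251) = 1/49811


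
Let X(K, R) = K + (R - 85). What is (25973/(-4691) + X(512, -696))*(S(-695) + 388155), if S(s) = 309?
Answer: -500284139328/4691 ≈ -1.0665e+8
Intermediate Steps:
X(K, R) = -85 + K + R (X(K, R) = K + (-85 + R) = -85 + K + R)
(25973/(-4691) + X(512, -696))*(S(-695) + 388155) = (25973/(-4691) + (-85 + 512 - 696))*(309 + 388155) = (25973*(-1/4691) - 269)*388464 = (-25973/4691 - 269)*388464 = -1287852/4691*388464 = -500284139328/4691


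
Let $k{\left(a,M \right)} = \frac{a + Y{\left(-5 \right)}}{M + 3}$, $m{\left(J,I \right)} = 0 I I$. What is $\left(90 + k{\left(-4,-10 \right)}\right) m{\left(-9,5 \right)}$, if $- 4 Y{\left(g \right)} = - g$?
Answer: $0$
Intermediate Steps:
$Y{\left(g \right)} = \frac{g}{4}$ ($Y{\left(g \right)} = - \frac{\left(-1\right) g}{4} = \frac{g}{4}$)
$m{\left(J,I \right)} = 0$ ($m{\left(J,I \right)} = 0 I = 0$)
$k{\left(a,M \right)} = \frac{- \frac{5}{4} + a}{3 + M}$ ($k{\left(a,M \right)} = \frac{a + \frac{1}{4} \left(-5\right)}{M + 3} = \frac{a - \frac{5}{4}}{3 + M} = \frac{- \frac{5}{4} + a}{3 + M}$)
$\left(90 + k{\left(-4,-10 \right)}\right) m{\left(-9,5 \right)} = \left(90 + \frac{- \frac{5}{4} - 4}{3 - 10}\right) 0 = \left(90 + \frac{1}{-7} \left(- \frac{21}{4}\right)\right) 0 = \left(90 - - \frac{3}{4}\right) 0 = \left(90 + \frac{3}{4}\right) 0 = \frac{363}{4} \cdot 0 = 0$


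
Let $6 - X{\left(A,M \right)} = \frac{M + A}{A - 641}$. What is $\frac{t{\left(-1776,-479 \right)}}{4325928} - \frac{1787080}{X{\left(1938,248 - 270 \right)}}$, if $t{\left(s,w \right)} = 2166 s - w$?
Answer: $- \frac{5013421728847061}{12687946824} \approx -3.9513 \cdot 10^{5}$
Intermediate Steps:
$t{\left(s,w \right)} = - w + 2166 s$
$X{\left(A,M \right)} = 6 - \frac{A + M}{-641 + A}$ ($X{\left(A,M \right)} = 6 - \frac{M + A}{A - 641} = 6 - \frac{A + M}{-641 + A}$)
$\frac{t{\left(-1776,-479 \right)}}{4325928} - \frac{1787080}{X{\left(1938,248 - 270 \right)}} = \frac{\left(-1\right) \left(-479\right) + 2166 \left(-1776\right)}{4325928} - \frac{1787080}{\frac{1}{-641 + 1938} \left(-3846 - \left(248 - 270\right) + 5 \cdot 1938\right)} = \left(479 - 3846816\right) \frac{1}{4325928} - \frac{1787080}{\frac{1}{1297} \left(-3846 - -22 + 9690\right)} = \left(-3846337\right) \frac{1}{4325928} - \frac{1787080}{\frac{1}{1297} \left(-3846 + 22 + 9690\right)} = - \frac{3846337}{4325928} - \frac{1787080}{\frac{1}{1297} \cdot 5866} = - \frac{3846337}{4325928} - \frac{1787080}{\frac{5866}{1297}} = - \frac{3846337}{4325928} - \frac{1158921380}{2933} = - \frac{5013421728847061}{12687946824}$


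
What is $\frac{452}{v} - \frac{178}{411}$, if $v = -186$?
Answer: $- \frac{12160}{4247} \approx -2.8632$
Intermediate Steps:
$\frac{452}{v} - \frac{178}{411} = \frac{452}{-186} - \frac{178}{411} = 452 \left(- \frac{1}{186}\right) - \frac{178}{411} = - \frac{226}{93} - \frac{178}{411} = - \frac{12160}{4247}$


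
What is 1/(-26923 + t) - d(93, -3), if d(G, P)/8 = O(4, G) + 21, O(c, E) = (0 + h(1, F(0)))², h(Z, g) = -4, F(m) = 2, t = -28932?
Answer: -16533081/55855 ≈ -296.00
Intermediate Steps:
O(c, E) = 16 (O(c, E) = (0 - 4)² = (-4)² = 16)
d(G, P) = 296 (d(G, P) = 8*(16 + 21) = 8*37 = 296)
1/(-26923 + t) - d(93, -3) = 1/(-26923 - 28932) - 1*296 = 1/(-55855) - 296 = -1/55855 - 296 = -16533081/55855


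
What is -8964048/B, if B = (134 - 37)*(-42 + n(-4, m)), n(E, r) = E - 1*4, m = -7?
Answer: 4482024/2425 ≈ 1848.3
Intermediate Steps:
n(E, r) = -4 + E (n(E, r) = E - 4 = -4 + E)
B = -4850 (B = (134 - 37)*(-42 + (-4 - 4)) = 97*(-42 - 8) = 97*(-50) = -4850)
-8964048/B = -8964048/(-4850) = -8964048*(-1)/4850 = -29487*(-152/2425) = 4482024/2425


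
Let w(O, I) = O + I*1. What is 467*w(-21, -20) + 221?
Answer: -18926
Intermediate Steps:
w(O, I) = I + O (w(O, I) = O + I = I + O)
467*w(-21, -20) + 221 = 467*(-20 - 21) + 221 = 467*(-41) + 221 = -19147 + 221 = -18926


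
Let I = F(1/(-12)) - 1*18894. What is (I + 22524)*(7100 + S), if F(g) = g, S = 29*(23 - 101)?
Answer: 105369221/6 ≈ 1.7562e+7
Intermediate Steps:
S = -2262 (S = 29*(-78) = -2262)
I = -226729/12 (I = 1/(-12) - 1*18894 = -1/12 - 18894 = -226729/12 ≈ -18894.)
(I + 22524)*(7100 + S) = (-226729/12 + 22524)*(7100 - 2262) = (43559/12)*4838 = 105369221/6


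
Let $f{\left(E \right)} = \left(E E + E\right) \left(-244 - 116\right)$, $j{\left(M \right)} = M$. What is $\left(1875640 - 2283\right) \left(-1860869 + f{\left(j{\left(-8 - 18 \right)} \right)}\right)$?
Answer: $-3924437505233$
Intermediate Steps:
$f{\left(E \right)} = - 360 E - 360 E^{2}$ ($f{\left(E \right)} = \left(E^{2} + E\right) \left(-360\right) = \left(E + E^{2}\right) \left(-360\right) = - 360 E - 360 E^{2}$)
$\left(1875640 - 2283\right) \left(-1860869 + f{\left(j{\left(-8 - 18 \right)} \right)}\right) = \left(1875640 - 2283\right) \left(-1860869 - 360 \left(-8 - 18\right) \left(1 - 26\right)\right) = 1873357 \left(-1860869 - 360 \left(-8 - 18\right) \left(1 - 26\right)\right) = 1873357 \left(-1860869 - - 9360 \left(1 - 26\right)\right) = 1873357 \left(-1860869 - \left(-9360\right) \left(-25\right)\right) = 1873357 \left(-1860869 - 234000\right) = 1873357 \left(-2094869\right) = -3924437505233$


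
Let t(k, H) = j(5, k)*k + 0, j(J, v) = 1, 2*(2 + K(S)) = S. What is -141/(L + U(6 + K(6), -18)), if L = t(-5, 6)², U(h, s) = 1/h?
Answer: -987/176 ≈ -5.6080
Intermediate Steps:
K(S) = -2 + S/2
t(k, H) = k (t(k, H) = 1*k + 0 = k + 0 = k)
L = 25 (L = (-5)² = 25)
-141/(L + U(6 + K(6), -18)) = -141/(25 + 1/(6 + (-2 + (½)*6))) = -141/(25 + 1/(6 + (-2 + 3))) = -141/(25 + 1/(6 + 1)) = -141/(25 + 1/7) = -141/(25 + ⅐) = -141/(176/7) = (7/176)*(-141) = -987/176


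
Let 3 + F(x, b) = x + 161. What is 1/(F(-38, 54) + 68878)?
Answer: 1/68998 ≈ 1.4493e-5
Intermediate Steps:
F(x, b) = 158 + x (F(x, b) = -3 + (x + 161) = -3 + (161 + x) = 158 + x)
1/(F(-38, 54) + 68878) = 1/((158 - 38) + 68878) = 1/(120 + 68878) = 1/68998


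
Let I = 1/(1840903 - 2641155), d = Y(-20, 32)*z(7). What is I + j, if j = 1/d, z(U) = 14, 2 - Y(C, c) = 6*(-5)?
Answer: 199951/89628224 ≈ 0.0022309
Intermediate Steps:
Y(C, c) = 32 (Y(C, c) = 2 - 6*(-5) = 2 - 1*(-30) = 2 + 30 = 32)
d = 448 (d = 32*14 = 448)
j = 1/448 ≈ 0.0022321
I = -1/800252 (I = 1/(-800252) = -1/800252 ≈ -1.2496e-6)
I + j = -1/800252 + 1/448 = 199951/89628224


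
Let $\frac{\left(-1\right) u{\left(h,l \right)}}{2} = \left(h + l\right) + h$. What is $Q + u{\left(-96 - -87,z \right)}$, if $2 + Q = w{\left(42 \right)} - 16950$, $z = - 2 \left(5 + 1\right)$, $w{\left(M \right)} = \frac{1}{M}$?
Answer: $- \frac{709463}{42} \approx -16892.0$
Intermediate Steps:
$z = -12$ ($z = \left(-2\right) 6 = -12$)
$Q = - \frac{711983}{42}$ ($Q = -2 + \left(\frac{1}{42} - 16950\right) = -2 - \frac{711899}{42} = - \frac{711983}{42} \approx -16952.0$)
$u{\left(h,l \right)} = - 4 h - 2 l$ ($u{\left(h,l \right)} = - 2 \left(\left(h + l\right) + h\right) = - 2 \left(l + 2 h\right) = - 4 h - 2 l$)
$Q + u{\left(-96 - -87,z \right)} = - \frac{711983}{42} - \left(-24 + 4 \left(-96 - -87\right)\right) = - \frac{711983}{42} - \left(-24 + 4 \left(-96 + 87\right)\right) = - \frac{711983}{42} + \left(\left(-4\right) \left(-9\right) + 24\right) = - \frac{711983}{42} + \left(36 + 24\right) = - \frac{711983}{42} + 60 = - \frac{709463}{42}$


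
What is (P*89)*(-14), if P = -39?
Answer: 48594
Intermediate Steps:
(P*89)*(-14) = -39*89*(-14) = -3471*(-14) = 48594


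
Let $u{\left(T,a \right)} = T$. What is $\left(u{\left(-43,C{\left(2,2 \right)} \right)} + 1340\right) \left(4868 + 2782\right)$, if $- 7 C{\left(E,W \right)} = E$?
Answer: $9922050$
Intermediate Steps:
$C{\left(E,W \right)} = - \frac{E}{7}$
$\left(u{\left(-43,C{\left(2,2 \right)} \right)} + 1340\right) \left(4868 + 2782\right) = \left(-43 + 1340\right) \left(4868 + 2782\right) = 1297 \cdot 7650 = 9922050$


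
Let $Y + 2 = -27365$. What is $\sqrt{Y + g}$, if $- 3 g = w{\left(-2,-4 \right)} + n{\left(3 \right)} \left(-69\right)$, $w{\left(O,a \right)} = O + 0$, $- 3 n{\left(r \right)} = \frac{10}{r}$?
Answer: $\frac{i \sqrt{246527}}{3} \approx 165.5 i$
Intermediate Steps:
$n{\left(r \right)} = - \frac{10}{3 r}$ ($n{\left(r \right)} = - \frac{10 \frac{1}{r}}{3} = - \frac{10}{3 r}$)
$w{\left(O,a \right)} = O$
$Y = -27367$ ($Y = -2 - 27365 = -27367$)
$g = - \frac{224}{9}$ ($g = - \frac{-2 + - \frac{10}{3 \cdot 3} \left(-69\right)}{3} = - \frac{-2 + \left(- \frac{10}{3}\right) \frac{1}{3} \left(-69\right)}{3} = - \frac{-2 - - \frac{230}{3}}{3} = - \frac{-2 + \frac{230}{3}}{3} = \left(- \frac{1}{3}\right) \frac{224}{3} = - \frac{224}{9} \approx -24.889$)
$\sqrt{Y + g} = \sqrt{-27367 - \frac{224}{9}} = \sqrt{- \frac{246527}{9}} = \frac{i \sqrt{246527}}{3}$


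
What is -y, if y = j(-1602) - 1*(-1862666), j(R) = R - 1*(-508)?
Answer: -1861572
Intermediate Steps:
j(R) = 508 + R (j(R) = R + 508 = 508 + R)
y = 1861572 (y = (508 - 1602) - 1*(-1862666) = -1094 + 1862666 = 1861572)
-y = -1*1861572 = -1861572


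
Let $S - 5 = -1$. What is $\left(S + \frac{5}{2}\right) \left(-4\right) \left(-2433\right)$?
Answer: $63258$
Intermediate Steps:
$S = 4$ ($S = 5 - 1 = 4$)
$\left(S + \frac{5}{2}\right) \left(-4\right) \left(-2433\right) = \left(4 + \frac{5}{2}\right) \left(-4\right) \left(-2433\right) = \frac{13}{2} \left(-4\right) \left(-2433\right) = \left(-26\right) \left(-2433\right) = 63258$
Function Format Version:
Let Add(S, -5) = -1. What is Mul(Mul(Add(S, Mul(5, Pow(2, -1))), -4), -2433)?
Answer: 63258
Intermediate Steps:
S = 4 (S = Add(5, -1) = 4)
Mul(Mul(Add(S, Mul(5, Pow(2, -1))), -4), -2433) = Mul(Mul(Add(4, Mul(5, Pow(2, -1))), -4), -2433) = Mul(Mul(Add(4, Mul(5, Rational(1, 2))), -4), -2433) = Mul(Mul(Add(4, Rational(5, 2)), -4), -2433) = Mul(Mul(Rational(13, 2), -4), -2433) = Mul(-26, -2433) = 63258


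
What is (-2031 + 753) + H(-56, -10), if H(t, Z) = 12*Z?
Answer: -1398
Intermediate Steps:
(-2031 + 753) + H(-56, -10) = (-2031 + 753) + 12*(-10) = -1278 - 120 = -1398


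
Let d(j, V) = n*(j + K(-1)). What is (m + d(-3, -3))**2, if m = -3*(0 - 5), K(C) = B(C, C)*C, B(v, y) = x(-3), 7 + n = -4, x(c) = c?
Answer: 225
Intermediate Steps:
n = -11 (n = -7 - 4 = -11)
B(v, y) = -3
K(C) = -3*C
m = 15 (m = -3*(-5) = 15)
d(j, V) = -33 - 11*j (d(j, V) = -11*(j - 3*(-1)) = -11*(j + 3) = -11*(3 + j) = -33 - 11*j)
(m + d(-3, -3))**2 = (15 + (-33 - 11*(-3)))**2 = (15 + (-33 + 33))**2 = (15 + 0)**2 = 15**2 = 225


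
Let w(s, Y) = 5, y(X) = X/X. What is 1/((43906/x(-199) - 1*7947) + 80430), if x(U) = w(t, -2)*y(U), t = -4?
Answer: 5/406321 ≈ 1.2306e-5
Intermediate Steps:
y(X) = 1
x(U) = 5 (x(U) = 5*1 = 5)
1/((43906/x(-199) - 1*7947) + 80430) = 1/((43906/5 - 1*7947) + 80430) = 1/((43906*(⅕) - 7947) + 80430) = 1/((43906/5 - 7947) + 80430) = 1/(4171/5 + 80430) = 1/(406321/5) = 5/406321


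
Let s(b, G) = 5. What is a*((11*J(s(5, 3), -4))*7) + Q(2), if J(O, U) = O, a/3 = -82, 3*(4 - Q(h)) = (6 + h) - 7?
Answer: -284119/3 ≈ -94706.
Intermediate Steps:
Q(h) = 13/3 - h/3 (Q(h) = 4 - ((6 + h) - 7)/3 = 4 - (-1 + h)/3 = 4 + (⅓ - h/3) = 13/3 - h/3)
a = -246 (a = 3*(-82) = -246)
a*((11*J(s(5, 3), -4))*7) + Q(2) = -246*11*5*7 + (13/3 - ⅓*2) = -13530*7 + (13/3 - ⅔) = -246*385 + 11/3 = -94710 + 11/3 = -284119/3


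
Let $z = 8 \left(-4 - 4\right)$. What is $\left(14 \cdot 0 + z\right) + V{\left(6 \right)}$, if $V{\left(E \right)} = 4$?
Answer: $-60$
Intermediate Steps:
$z = -64$ ($z = 8 \left(-8\right) = -64$)
$\left(14 \cdot 0 + z\right) + V{\left(6 \right)} = \left(14 \cdot 0 - 64\right) + 4 = \left(0 - 64\right) + 4 = -64 + 4 = -60$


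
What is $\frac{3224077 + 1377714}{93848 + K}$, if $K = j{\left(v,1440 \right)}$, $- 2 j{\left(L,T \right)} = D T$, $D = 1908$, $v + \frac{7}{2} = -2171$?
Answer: $- \frac{4601791}{1279912} \approx -3.5954$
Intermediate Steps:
$v = - \frac{4349}{2}$ ($v = - \frac{7}{2} - 2171 = - \frac{4349}{2} \approx -2174.5$)
$j{\left(L,T \right)} = - 954 T$ ($j{\left(L,T \right)} = - \frac{1908 T}{2} = - 954 T$)
$K = -1373760$ ($K = \left(-954\right) 1440 = -1373760$)
$\frac{3224077 + 1377714}{93848 + K} = \frac{3224077 + 1377714}{93848 - 1373760} = \frac{4601791}{-1279912} = 4601791 \left(- \frac{1}{1279912}\right) = - \frac{4601791}{1279912}$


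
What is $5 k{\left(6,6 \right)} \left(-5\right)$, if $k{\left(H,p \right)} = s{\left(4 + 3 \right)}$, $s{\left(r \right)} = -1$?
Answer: $25$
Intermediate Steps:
$k{\left(H,p \right)} = -1$
$5 k{\left(6,6 \right)} \left(-5\right) = 5 \left(-1\right) \left(-5\right) = \left(-5\right) \left(-5\right) = 25$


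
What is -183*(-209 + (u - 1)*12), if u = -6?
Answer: 53619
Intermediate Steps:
-183*(-209 + (u - 1)*12) = -183*(-209 + (-6 - 1)*12) = -183*(-209 - 7*12) = -183*(-209 - 84) = -183*(-293) = 53619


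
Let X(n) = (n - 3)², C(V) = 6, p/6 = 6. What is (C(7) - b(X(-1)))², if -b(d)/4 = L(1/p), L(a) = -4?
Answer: 100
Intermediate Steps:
p = 36 (p = 6*6 = 36)
X(n) = (-3 + n)²
b(d) = 16 (b(d) = -4*(-4) = 16)
(C(7) - b(X(-1)))² = (6 - 1*16)² = (6 - 16)² = (-10)² = 100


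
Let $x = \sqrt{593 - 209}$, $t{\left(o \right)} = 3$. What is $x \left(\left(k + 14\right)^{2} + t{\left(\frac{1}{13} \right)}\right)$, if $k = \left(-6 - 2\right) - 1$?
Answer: $224 \sqrt{6} \approx 548.69$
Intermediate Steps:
$k = -9$ ($k = -8 - 1 = -9$)
$x = 8 \sqrt{6}$ ($x = \sqrt{384} = 8 \sqrt{6} \approx 19.596$)
$x \left(\left(k + 14\right)^{2} + t{\left(\frac{1}{13} \right)}\right) = 8 \sqrt{6} \left(\left(-9 + 14\right)^{2} + 3\right) = 8 \sqrt{6} \left(5^{2} + 3\right) = 8 \sqrt{6} \left(25 + 3\right) = 8 \sqrt{6} \cdot 28 = 224 \sqrt{6}$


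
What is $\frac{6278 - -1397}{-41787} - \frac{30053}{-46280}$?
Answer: $\frac{900625711}{1933902360} \approx 0.4657$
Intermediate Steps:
$\frac{6278 - -1397}{-41787} - \frac{30053}{-46280} = \left(6278 + 1397\right) \left(- \frac{1}{41787}\right) - - \frac{30053}{46280} = 7675 \left(- \frac{1}{41787}\right) + \frac{30053}{46280} = - \frac{7675}{41787} + \frac{30053}{46280} = \frac{900625711}{1933902360}$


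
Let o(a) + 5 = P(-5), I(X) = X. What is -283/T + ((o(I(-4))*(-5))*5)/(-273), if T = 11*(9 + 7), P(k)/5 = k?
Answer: -69753/16016 ≈ -4.3552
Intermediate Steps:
P(k) = 5*k
o(a) = -30 (o(a) = -5 + 5*(-5) = -5 - 25 = -30)
T = 176 (T = 11*16 = 176)
-283/T + ((o(I(-4))*(-5))*5)/(-273) = -283/176 + (-30*(-5)*5)/(-273) = -283*1/176 + (150*5)*(-1/273) = -283/176 + 750*(-1/273) = -283/176 - 250/91 = -69753/16016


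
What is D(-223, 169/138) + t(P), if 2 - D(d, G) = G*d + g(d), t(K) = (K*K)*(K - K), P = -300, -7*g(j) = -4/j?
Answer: 59260795/215418 ≈ 275.10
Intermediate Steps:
g(j) = 4/(7*j) (g(j) = -(-4)/(7*j) = 4/(7*j))
t(K) = 0 (t(K) = K²*0 = 0)
D(d, G) = 2 - 4/(7*d) - G*d (D(d, G) = 2 - (G*d + 4/(7*d)) = 2 - (4/(7*d) + G*d) = 2 + (-4/(7*d) - G*d) = 2 - 4/(7*d) - G*d)
D(-223, 169/138) + t(P) = (2 - 4/7/(-223) - 1*169/138*(-223)) + 0 = (2 - 4/7*(-1/223) - 1*169*(1/138)*(-223)) + 0 = (2 + 4/1561 - 1*169/138*(-223)) + 0 = (2 + 4/1561 + 37687/138) + 0 = 59260795/215418 + 0 = 59260795/215418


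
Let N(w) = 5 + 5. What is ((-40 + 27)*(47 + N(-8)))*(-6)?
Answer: 4446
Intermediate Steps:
N(w) = 10
((-40 + 27)*(47 + N(-8)))*(-6) = ((-40 + 27)*(47 + 10))*(-6) = -13*57*(-6) = -741*(-6) = 4446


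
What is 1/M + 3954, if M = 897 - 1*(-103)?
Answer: 3954001/1000 ≈ 3954.0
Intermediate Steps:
M = 1000 (M = 897 + 103 = 1000)
1/M + 3954 = 1/1000 + 3954 = 3954001/1000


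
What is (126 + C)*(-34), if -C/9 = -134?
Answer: -45288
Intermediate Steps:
C = 1206 (C = -9*(-134) = 1206)
(126 + C)*(-34) = (126 + 1206)*(-34) = 1332*(-34) = -45288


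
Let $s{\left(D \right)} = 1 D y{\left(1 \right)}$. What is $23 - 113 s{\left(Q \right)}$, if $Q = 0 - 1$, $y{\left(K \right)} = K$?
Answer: $136$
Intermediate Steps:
$Q = -1$ ($Q = 0 - 1 = -1$)
$s{\left(D \right)} = D$ ($s{\left(D \right)} = 1 D 1 = D 1 = D$)
$23 - 113 s{\left(Q \right)} = 23 - -113 = 23 + 113 = 136$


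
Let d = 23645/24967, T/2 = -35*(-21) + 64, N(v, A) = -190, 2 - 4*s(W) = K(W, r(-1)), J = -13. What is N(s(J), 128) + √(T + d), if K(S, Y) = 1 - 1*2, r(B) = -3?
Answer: -190 + √996705384937/24967 ≈ -150.01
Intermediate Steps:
K(S, Y) = -1 (K(S, Y) = 1 - 2 = -1)
s(W) = ¾ (s(W) = ½ - ¼*(-1) = ½ + ¼ = ¾)
T = 1598 (T = 2*(-35*(-21) + 64) = 2*(735 + 64) = 2*799 = 1598)
d = 23645/24967 (d = 23645*(1/24967) = 23645/24967 ≈ 0.94705)
N(s(J), 128) + √(T + d) = -190 + √(1598 + 23645/24967) = -190 + √(39920911/24967) = -190 + √996705384937/24967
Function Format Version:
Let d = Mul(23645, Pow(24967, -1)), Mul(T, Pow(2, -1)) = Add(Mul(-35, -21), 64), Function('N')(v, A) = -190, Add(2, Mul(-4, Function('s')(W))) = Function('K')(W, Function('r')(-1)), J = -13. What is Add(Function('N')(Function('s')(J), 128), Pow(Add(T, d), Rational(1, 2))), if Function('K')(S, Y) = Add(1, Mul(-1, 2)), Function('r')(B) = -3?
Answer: Add(-190, Mul(Rational(1, 24967), Pow(996705384937, Rational(1, 2)))) ≈ -150.01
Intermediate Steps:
Function('K')(S, Y) = -1 (Function('K')(S, Y) = Add(1, -2) = -1)
Function('s')(W) = Rational(3, 4) (Function('s')(W) = Add(Rational(1, 2), Mul(Rational(-1, 4), -1)) = Add(Rational(1, 2), Rational(1, 4)) = Rational(3, 4))
T = 1598 (T = Mul(2, Add(Mul(-35, -21), 64)) = Mul(2, Add(735, 64)) = Mul(2, 799) = 1598)
d = Rational(23645, 24967) (d = Mul(23645, Rational(1, 24967)) = Rational(23645, 24967) ≈ 0.94705)
Add(Function('N')(Function('s')(J), 128), Pow(Add(T, d), Rational(1, 2))) = Add(-190, Pow(Add(1598, Rational(23645, 24967)), Rational(1, 2))) = Add(-190, Pow(Rational(39920911, 24967), Rational(1, 2))) = Add(-190, Mul(Rational(1, 24967), Pow(996705384937, Rational(1, 2))))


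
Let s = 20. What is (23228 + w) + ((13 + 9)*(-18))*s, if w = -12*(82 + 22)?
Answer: 14060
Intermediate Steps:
w = -1248 (w = -12*104 = -1248)
(23228 + w) + ((13 + 9)*(-18))*s = (23228 - 1248) + ((13 + 9)*(-18))*20 = 21980 + (22*(-18))*20 = 21980 - 396*20 = 21980 - 7920 = 14060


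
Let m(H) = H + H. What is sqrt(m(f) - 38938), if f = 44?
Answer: 5*I*sqrt(1554) ≈ 197.1*I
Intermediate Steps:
m(H) = 2*H
sqrt(m(f) - 38938) = sqrt(2*44 - 38938) = sqrt(88 - 38938) = sqrt(-38850) = 5*I*sqrt(1554)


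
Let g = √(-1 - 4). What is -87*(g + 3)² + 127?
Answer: -221 - 522*I*√5 ≈ -221.0 - 1167.2*I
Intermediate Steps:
g = I*√5 (g = √(-5) = I*√5 ≈ 2.2361*I)
-87*(g + 3)² + 127 = -87*(I*√5 + 3)² + 127 = -87*(3 + I*√5)² + 127 = 127 - 87*(3 + I*√5)²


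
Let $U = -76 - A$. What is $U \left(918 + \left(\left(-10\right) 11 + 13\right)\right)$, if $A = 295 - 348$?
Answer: $-18883$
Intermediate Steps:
$A = -53$ ($A = 295 - 348 = -53$)
$U = -23$ ($U = -76 - -53 = -76 + 53 = -23$)
$U \left(918 + \left(\left(-10\right) 11 + 13\right)\right) = - 23 \left(918 + \left(\left(-10\right) 11 + 13\right)\right) = - 23 \left(918 + \left(-110 + 13\right)\right) = - 23 \left(918 - 97\right) = \left(-23\right) 821 = -18883$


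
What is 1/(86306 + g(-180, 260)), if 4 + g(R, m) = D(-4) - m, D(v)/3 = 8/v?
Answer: 1/86036 ≈ 1.1623e-5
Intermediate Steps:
D(v) = 24/v (D(v) = 3*(8/v) = 24/v)
g(R, m) = -10 - m (g(R, m) = -4 + (24/(-4) - m) = -4 + (24*(-¼) - m) = -4 + (-6 - m) = -10 - m)
1/(86306 + g(-180, 260)) = 1/(86306 + (-10 - 1*260)) = 1/(86306 + (-10 - 260)) = 1/(86306 - 270) = 1/86036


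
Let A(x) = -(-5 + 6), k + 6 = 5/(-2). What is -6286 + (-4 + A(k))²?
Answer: -6261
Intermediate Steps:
k = -17/2 (k = -6 + 5/(-2) = -6 + 5*(-½) = -6 - 5/2 = -17/2 ≈ -8.5000)
A(x) = -1 (A(x) = -1*1 = -1)
-6286 + (-4 + A(k))² = -6286 + (-4 - 1)² = -6286 + (-5)² = -6286 + 25 = -6261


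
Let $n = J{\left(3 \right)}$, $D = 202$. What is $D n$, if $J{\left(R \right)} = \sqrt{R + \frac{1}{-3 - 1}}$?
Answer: $101 \sqrt{11} \approx 334.98$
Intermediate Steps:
$J{\left(R \right)} = \sqrt{- \frac{1}{4} + R}$ ($J{\left(R \right)} = \sqrt{R + \frac{1}{-4}} = \sqrt{R - \frac{1}{4}} = \sqrt{- \frac{1}{4} + R}$)
$n = \frac{\sqrt{11}}{2}$ ($n = \frac{\sqrt{-1 + 4 \cdot 3}}{2} = \frac{\sqrt{-1 + 12}}{2} = \frac{\sqrt{11}}{2} \approx 1.6583$)
$D n = 202 \frac{\sqrt{11}}{2} = 101 \sqrt{11}$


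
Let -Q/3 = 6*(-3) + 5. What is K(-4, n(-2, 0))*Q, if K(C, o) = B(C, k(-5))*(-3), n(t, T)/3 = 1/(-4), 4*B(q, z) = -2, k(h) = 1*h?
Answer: 117/2 ≈ 58.500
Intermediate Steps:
k(h) = h
B(q, z) = -1/2 (B(q, z) = (1/4)*(-2) = -1/2)
n(t, T) = -3/4 (n(t, T) = 3/(-4) = 3*(-1/4) = -3/4)
K(C, o) = 3/2 (K(C, o) = -1/2*(-3) = 3/2)
Q = 39 (Q = -3*(6*(-3) + 5) = -3*(-18 + 5) = -3*(-13) = 39)
K(-4, n(-2, 0))*Q = (3/2)*39 = 117/2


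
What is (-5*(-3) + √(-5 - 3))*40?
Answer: 600 + 80*I*√2 ≈ 600.0 + 113.14*I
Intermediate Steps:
(-5*(-3) + √(-5 - 3))*40 = (15 + √(-8))*40 = (15 + 2*I*√2)*40 = 600 + 80*I*√2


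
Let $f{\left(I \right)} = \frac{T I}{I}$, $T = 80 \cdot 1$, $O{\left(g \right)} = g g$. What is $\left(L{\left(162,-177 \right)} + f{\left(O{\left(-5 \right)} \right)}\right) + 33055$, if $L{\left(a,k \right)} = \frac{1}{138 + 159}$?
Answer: $\frac{9841096}{297} \approx 33135.0$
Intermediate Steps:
$O{\left(g \right)} = g^{2}$
$T = 80$
$L{\left(a,k \right)} = \frac{1}{297}$
$f{\left(I \right)} = 80$ ($f{\left(I \right)} = \frac{80 I}{I} = 80$)
$\left(L{\left(162,-177 \right)} + f{\left(O{\left(-5 \right)} \right)}\right) + 33055 = \left(\frac{1}{297} + 80\right) + 33055 = \frac{23761}{297} + 33055 = \frac{9841096}{297}$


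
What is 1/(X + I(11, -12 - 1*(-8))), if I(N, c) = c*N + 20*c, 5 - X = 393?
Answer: -1/512 ≈ -0.0019531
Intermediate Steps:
X = -388 (X = 5 - 1*393 = 5 - 393 = -388)
I(N, c) = 20*c + N*c (I(N, c) = N*c + 20*c = 20*c + N*c)
1/(X + I(11, -12 - 1*(-8))) = 1/(-388 + (-12 - 1*(-8))*(20 + 11)) = 1/(-388 + (-12 + 8)*31) = 1/(-388 - 4*31) = 1/(-388 - 124) = 1/(-512) = -1/512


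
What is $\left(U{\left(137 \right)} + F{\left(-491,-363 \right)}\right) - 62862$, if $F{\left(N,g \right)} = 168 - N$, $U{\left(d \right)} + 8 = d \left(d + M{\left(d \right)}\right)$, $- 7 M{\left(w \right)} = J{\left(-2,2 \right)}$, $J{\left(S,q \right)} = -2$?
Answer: $- \frac{303820}{7} \approx -43403.0$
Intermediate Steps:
$M{\left(w \right)} = \frac{2}{7}$ ($M{\left(w \right)} = \left(- \frac{1}{7}\right) \left(-2\right) = \frac{2}{7}$)
$U{\left(d \right)} = -8 + d \left(\frac{2}{7} + d\right)$ ($U{\left(d \right)} = -8 + d \left(d + \frac{2}{7}\right) = -8 + d \left(\frac{2}{7} + d\right)$)
$\left(U{\left(137 \right)} + F{\left(-491,-363 \right)}\right) - 62862 = \left(\left(-8 + 137^{2} + \frac{2}{7} \cdot 137\right) + \left(168 - -491\right)\right) - 62862 = \left(\left(-8 + 18769 + \frac{274}{7}\right) + \left(168 + 491\right)\right) - 62862 = \left(\frac{131601}{7} + 659\right) - 62862 = \frac{136214}{7} - 62862 = - \frac{303820}{7}$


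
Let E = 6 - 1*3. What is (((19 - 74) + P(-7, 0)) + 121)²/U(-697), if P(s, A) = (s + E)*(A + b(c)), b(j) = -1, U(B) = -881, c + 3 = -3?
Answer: -4900/881 ≈ -5.5619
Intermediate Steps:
c = -6 (c = -3 - 3 = -6)
E = 3 (E = 6 - 3 = 3)
P(s, A) = (-1 + A)*(3 + s) (P(s, A) = (s + 3)*(A - 1) = (3 + s)*(-1 + A) = (-1 + A)*(3 + s))
(((19 - 74) + P(-7, 0)) + 121)²/U(-697) = (((19 - 74) + (-3 - 1*(-7) + 3*0 + 0*(-7))) + 121)²/(-881) = ((-55 + (-3 + 7 + 0 + 0)) + 121)²*(-1/881) = ((-55 + 4) + 121)²*(-1/881) = (-51 + 121)²*(-1/881) = 70²*(-1/881) = 4900*(-1/881) = -4900/881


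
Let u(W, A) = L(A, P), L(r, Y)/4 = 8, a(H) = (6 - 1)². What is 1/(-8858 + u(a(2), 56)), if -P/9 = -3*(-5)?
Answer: -1/8826 ≈ -0.00011330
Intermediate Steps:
P = -135 (P = -(-27)*(-5) = -9*15 = -135)
a(H) = 25 (a(H) = 5² = 25)
L(r, Y) = 32 (L(r, Y) = 4*8 = 32)
u(W, A) = 32
1/(-8858 + u(a(2), 56)) = 1/(-8858 + 32) = 1/(-8826) = -1/8826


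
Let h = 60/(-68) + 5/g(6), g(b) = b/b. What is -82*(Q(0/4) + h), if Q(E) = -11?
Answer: 9594/17 ≈ 564.35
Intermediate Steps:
g(b) = 1
h = 70/17 (h = 60/(-68) + 5/1 = 60*(-1/68) + 5*1 = -15/17 + 5 = 70/17 ≈ 4.1176)
-82*(Q(0/4) + h) = -82*(-11 + 70/17) = -82*(-117/17) = 9594/17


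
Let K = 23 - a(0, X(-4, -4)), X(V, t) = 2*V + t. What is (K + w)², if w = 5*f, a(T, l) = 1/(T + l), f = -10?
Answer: 104329/144 ≈ 724.51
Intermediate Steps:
X(V, t) = t + 2*V
w = -50 (w = 5*(-10) = -50)
K = 277/12 (K = 23 - 1/(0 + (-4 + 2*(-4))) = 23 - 1/(0 + (-4 - 8)) = 23 - 1/(0 - 12) = 23 - 1/(-12) = 23 - 1*(-1/12) = 23 + 1/12 = 277/12 ≈ 23.083)
(K + w)² = (277/12 - 50)² = (-323/12)² = 104329/144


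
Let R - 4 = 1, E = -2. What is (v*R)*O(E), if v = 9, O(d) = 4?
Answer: 180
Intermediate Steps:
R = 5 (R = 4 + 1 = 5)
(v*R)*O(E) = (9*5)*4 = 45*4 = 180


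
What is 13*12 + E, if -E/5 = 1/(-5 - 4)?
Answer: 1409/9 ≈ 156.56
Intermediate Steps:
E = 5/9 (E = -5/(-5 - 4) = -5/(-9) = -5*(-⅑) = 5/9 ≈ 0.55556)
13*12 + E = 13*12 + 5/9 = 156 + 5/9 = 1409/9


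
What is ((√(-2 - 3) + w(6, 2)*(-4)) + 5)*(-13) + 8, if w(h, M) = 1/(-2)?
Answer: -83 - 13*I*√5 ≈ -83.0 - 29.069*I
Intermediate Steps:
w(h, M) = -½
((√(-2 - 3) + w(6, 2)*(-4)) + 5)*(-13) + 8 = ((√(-2 - 3) - ½*(-4)) + 5)*(-13) + 8 = ((√(-5) + 2) + 5)*(-13) + 8 = ((I*√5 + 2) + 5)*(-13) + 8 = ((2 + I*√5) + 5)*(-13) + 8 = (7 + I*√5)*(-13) + 8 = (-91 - 13*I*√5) + 8 = -83 - 13*I*√5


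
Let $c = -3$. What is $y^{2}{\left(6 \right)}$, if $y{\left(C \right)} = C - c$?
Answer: $81$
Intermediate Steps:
$y{\left(C \right)} = 3 + C$ ($y{\left(C \right)} = C - -3 = C + 3 = 3 + C$)
$y^{2}{\left(6 \right)} = \left(3 + 6\right)^{2} = 9^{2} = 81$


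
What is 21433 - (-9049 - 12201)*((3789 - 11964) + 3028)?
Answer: -109352317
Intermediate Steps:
21433 - (-9049 - 12201)*((3789 - 11964) + 3028) = 21433 - (-21250)*(-8175 + 3028) = 21433 - (-21250)*(-5147) = 21433 - 1*109373750 = 21433 - 109373750 = -109352317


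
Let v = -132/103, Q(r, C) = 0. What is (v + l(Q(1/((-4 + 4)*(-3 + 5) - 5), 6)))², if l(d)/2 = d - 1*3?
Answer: 562500/10609 ≈ 53.021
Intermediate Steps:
l(d) = -6 + 2*d (l(d) = 2*(d - 1*3) = 2*(d - 3) = 2*(-3 + d) = -6 + 2*d)
v = -132/103 (v = -132*1/103 = -132/103 ≈ -1.2816)
(v + l(Q(1/((-4 + 4)*(-3 + 5) - 5), 6)))² = (-132/103 + (-6 + 2*0))² = (-132/103 + (-6 + 0))² = (-132/103 - 6)² = (-750/103)² = 562500/10609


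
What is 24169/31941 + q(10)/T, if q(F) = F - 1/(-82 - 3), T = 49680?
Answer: 54797657/72399600 ≈ 0.75688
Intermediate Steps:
q(F) = 1/85 + F (q(F) = F - 1/(-85) = F - 1*(-1/85) = F + 1/85 = 1/85 + F)
24169/31941 + q(10)/T = 24169/31941 + (1/85 + 10)/49680 = 24169*(1/31941) + (851/85)*(1/49680) = 24169/31941 + 37/183600 = 54797657/72399600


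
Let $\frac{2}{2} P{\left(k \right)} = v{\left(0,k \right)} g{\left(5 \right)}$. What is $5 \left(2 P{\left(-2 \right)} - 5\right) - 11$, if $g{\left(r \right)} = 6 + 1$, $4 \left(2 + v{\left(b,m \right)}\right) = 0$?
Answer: $-176$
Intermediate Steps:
$v{\left(b,m \right)} = -2$ ($v{\left(b,m \right)} = -2 + \frac{1}{4} \cdot 0 = -2 + 0 = -2$)
$g{\left(r \right)} = 7$
$P{\left(k \right)} = -14$ ($P{\left(k \right)} = \left(-2\right) 7 = -14$)
$5 \left(2 P{\left(-2 \right)} - 5\right) - 11 = 5 \left(2 \left(-14\right) - 5\right) - 11 = 5 \left(-28 - 5\right) - 11 = 5 \left(-33\right) - 11 = -165 - 11 = -176$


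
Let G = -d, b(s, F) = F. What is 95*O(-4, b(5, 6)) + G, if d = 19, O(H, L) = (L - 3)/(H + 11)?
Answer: 152/7 ≈ 21.714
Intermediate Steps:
O(H, L) = (-3 + L)/(11 + H)
G = -19 (G = -1*19 = -19)
95*O(-4, b(5, 6)) + G = 95*((-3 + 6)/(11 - 4)) - 19 = 95*(3/7) - 19 = 285/7 - 19 = 152/7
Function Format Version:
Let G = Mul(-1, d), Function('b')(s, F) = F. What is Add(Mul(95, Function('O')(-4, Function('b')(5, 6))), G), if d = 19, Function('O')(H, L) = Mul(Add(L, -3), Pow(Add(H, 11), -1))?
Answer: Rational(152, 7) ≈ 21.714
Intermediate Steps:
Function('O')(H, L) = Mul(Pow(Add(11, H), -1), Add(-3, L)) (Function('O')(H, L) = Mul(Add(-3, L), Pow(Add(11, H), -1)) = Mul(Pow(Add(11, H), -1), Add(-3, L)))
G = -19 (G = Mul(-1, 19) = -19)
Add(Mul(95, Function('O')(-4, Function('b')(5, 6))), G) = Add(Mul(95, Mul(Pow(Add(11, -4), -1), Add(-3, 6))), -19) = Add(Mul(95, Mul(Pow(7, -1), 3)), -19) = Add(Mul(95, Mul(Rational(1, 7), 3)), -19) = Add(Mul(95, Rational(3, 7)), -19) = Add(Rational(285, 7), -19) = Rational(152, 7)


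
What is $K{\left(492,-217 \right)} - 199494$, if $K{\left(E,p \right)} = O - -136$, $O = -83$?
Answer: $-199441$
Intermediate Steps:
$K{\left(E,p \right)} = 53$ ($K{\left(E,p \right)} = -83 - -136 = -83 + 136 = 53$)
$K{\left(492,-217 \right)} - 199494 = 53 - 199494 = -199441$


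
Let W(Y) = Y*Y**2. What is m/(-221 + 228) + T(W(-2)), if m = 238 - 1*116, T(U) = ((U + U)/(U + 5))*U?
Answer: -530/21 ≈ -25.238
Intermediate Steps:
W(Y) = Y**3
T(U) = 2*U**2/(5 + U) (T(U) = ((2*U)/(5 + U))*U = (2*U/(5 + U))*U = 2*U**2/(5 + U))
m = 122 (m = 238 - 116 = 122)
m/(-221 + 228) + T(W(-2)) = 122/(-221 + 228) + 2*((-2)**3)**2/(5 + (-2)**3) = 122/7 + 2*(-8)**2/(5 - 8) = (1/7)*122 + 2*64/(-3) = 122/7 + 2*64*(-1/3) = 122/7 - 128/3 = -530/21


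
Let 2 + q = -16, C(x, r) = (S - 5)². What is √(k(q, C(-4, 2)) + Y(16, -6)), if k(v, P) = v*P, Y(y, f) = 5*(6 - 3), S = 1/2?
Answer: I*√1398/2 ≈ 18.695*I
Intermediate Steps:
S = ½ (S = 1*(½) = ½ ≈ 0.50000)
Y(y, f) = 15 (Y(y, f) = 5*3 = 15)
C(x, r) = 81/4 (C(x, r) = (½ - 5)² = (-9/2)² = 81/4)
q = -18 (q = -2 - 16 = -18)
k(v, P) = P*v
√(k(q, C(-4, 2)) + Y(16, -6)) = √((81/4)*(-18) + 15) = √(-729/2 + 15) = √(-699/2) = I*√1398/2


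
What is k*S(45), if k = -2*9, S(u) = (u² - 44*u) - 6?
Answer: -702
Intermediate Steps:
S(u) = -6 + u² - 44*u
k = -18
k*S(45) = -18*(-6 + 45² - 44*45) = -18*(-6 + 2025 - 1980) = -18*39 = -702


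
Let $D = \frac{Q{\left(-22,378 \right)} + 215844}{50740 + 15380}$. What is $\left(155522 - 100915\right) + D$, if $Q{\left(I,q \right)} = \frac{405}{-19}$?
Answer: $\frac{22868594197}{418760} \approx 54610.0$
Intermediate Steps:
$Q{\left(I,q \right)} = - \frac{405}{19}$ ($Q{\left(I,q \right)} = 405 \left(- \frac{1}{19}\right) = - \frac{405}{19}$)
$D = \frac{1366877}{418760}$ ($D = \frac{- \frac{405}{19} + 215844}{50740 + 15380} = \frac{4100631}{19 \cdot 66120} = \frac{4100631}{19} \cdot \frac{1}{66120} = \frac{1366877}{418760} \approx 3.2641$)
$\left(155522 - 100915\right) + D = \left(155522 - 100915\right) + \frac{1366877}{418760} = 54607 + \frac{1366877}{418760} = \frac{22868594197}{418760}$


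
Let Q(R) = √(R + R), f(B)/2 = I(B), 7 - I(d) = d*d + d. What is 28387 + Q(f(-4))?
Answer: 28387 + 2*I*√5 ≈ 28387.0 + 4.4721*I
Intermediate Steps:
I(d) = 7 - d - d² (I(d) = 7 - (d*d + d) = 7 - (d² + d) = 7 - (d + d²) = 7 + (-d - d²) = 7 - d - d²)
f(B) = 14 - 2*B - 2*B² (f(B) = 2*(7 - B - B²) = 14 - 2*B - 2*B²)
Q(R) = √2*√R (Q(R) = √(2*R) = √2*√R)
28387 + Q(f(-4)) = 28387 + √2*√(14 - 2*(-4) - 2*(-4)²) = 28387 + √2*√(14 + 8 - 2*16) = 28387 + √2*√(14 + 8 - 32) = 28387 + √2*√(-10) = 28387 + √2*(I*√10) = 28387 + 2*I*√5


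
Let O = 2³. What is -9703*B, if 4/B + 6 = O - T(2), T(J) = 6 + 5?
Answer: 38812/9 ≈ 4312.4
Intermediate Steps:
O = 8
T(J) = 11
B = -4/9 (B = 4/(-6 + (8 - 1*11)) = 4/(-6 + (8 - 11)) = 4/(-6 - 3) = 4/(-9) = 4*(-⅑) = -4/9 ≈ -0.44444)
-9703*B = -9703*(-4/9) = 38812/9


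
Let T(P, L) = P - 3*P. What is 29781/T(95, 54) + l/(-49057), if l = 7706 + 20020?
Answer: -1466234457/9320830 ≈ -157.31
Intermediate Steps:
l = 27726
T(P, L) = -2*P
29781/T(95, 54) + l/(-49057) = 29781/((-2*95)) + 27726/(-49057) = 29781/(-190) + 27726*(-1/49057) = 29781*(-1/190) - 27726/49057 = -29781/190 - 27726/49057 = -1466234457/9320830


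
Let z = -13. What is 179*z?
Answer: -2327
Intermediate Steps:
179*z = 179*(-13) = -2327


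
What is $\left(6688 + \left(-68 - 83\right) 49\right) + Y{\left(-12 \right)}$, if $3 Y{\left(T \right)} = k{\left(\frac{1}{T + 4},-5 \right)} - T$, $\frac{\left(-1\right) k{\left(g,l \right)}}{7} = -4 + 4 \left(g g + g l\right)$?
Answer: $- \frac{33775}{48} \approx -703.65$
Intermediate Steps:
$k{\left(g,l \right)} = 28 - 28 g^{2} - 28 g l$ ($k{\left(g,l \right)} = - 7 \left(-4 + 4 \left(g g + g l\right)\right) = - 7 \left(-4 + 4 \left(g^{2} + g l\right)\right) = - 7 \left(-4 + \left(4 g^{2} + 4 g l\right)\right) = - 7 \left(-4 + 4 g^{2} + 4 g l\right) = 28 - 28 g^{2} - 28 g l$)
$Y{\left(T \right)} = \frac{28}{3} - \frac{28}{3 \left(4 + T\right)^{2}} - \frac{T}{3} + \frac{140}{3 \left(4 + T\right)}$ ($Y{\left(T \right)} = \frac{\left(28 - 28 \left(\frac{1}{T + 4}\right)^{2} - 28 \frac{1}{T + 4} \left(-5\right)\right) - T}{3} = \frac{\left(28 - 28 \left(\frac{1}{4 + T}\right)^{2} - 28 \frac{1}{4 + T} \left(-5\right)\right) - T}{3} = \frac{\left(28 - \frac{28}{\left(4 + T\right)^{2}} + \frac{140}{4 + T}\right) - T}{3} = \frac{28 - T - \frac{28}{\left(4 + T\right)^{2}} + \frac{140}{4 + T}}{3} = \frac{28}{3} - \frac{28}{3 \left(4 + T\right)^{2}} - \frac{T}{3} + \frac{140}{3 \left(4 + T\right)}$)
$\left(6688 + \left(-68 - 83\right) 49\right) + Y{\left(-12 \right)} = \left(6688 + \left(-68 - 83\right) 49\right) + \frac{980 - \left(-12\right)^{3} + 20 \left(-12\right)^{2} + 348 \left(-12\right)}{3 \left(16 + \left(-12\right)^{2} + 8 \left(-12\right)\right)} = \left(6688 - 7399\right) + \frac{980 - -1728 + 20 \cdot 144 - 4176}{3 \left(16 + 144 - 96\right)} = \left(6688 - 7399\right) + \frac{980 + 1728 + 2880 - 4176}{3 \cdot 64} = -711 + \frac{1}{3} \cdot \frac{1}{64} \cdot 1412 = -711 + \frac{353}{48} = - \frac{33775}{48}$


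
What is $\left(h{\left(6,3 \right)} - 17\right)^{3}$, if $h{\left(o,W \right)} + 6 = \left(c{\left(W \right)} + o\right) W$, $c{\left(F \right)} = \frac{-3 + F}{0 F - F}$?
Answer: $-125$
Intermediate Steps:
$c{\left(F \right)} = - \frac{-3 + F}{F}$ ($c{\left(F \right)} = \frac{-3 + F}{0 - F} = \frac{-3 + F}{\left(-1\right) F} = \left(-3 + F\right) \left(- \frac{1}{F}\right) = - \frac{-3 + F}{F}$)
$h{\left(o,W \right)} = -6 + W \left(o + \frac{3 - W}{W}\right)$ ($h{\left(o,W \right)} = -6 + \left(\frac{3 - W}{W} + o\right) W = -6 + \left(o + \frac{3 - W}{W}\right) W = -6 + W \left(o + \frac{3 - W}{W}\right)$)
$\left(h{\left(6,3 \right)} - 17\right)^{3} = \left(\left(-3 - 3 + 3 \cdot 6\right) - 17\right)^{3} = \left(\left(-3 - 3 + 18\right) - 17\right)^{3} = \left(12 - 17\right)^{3} = \left(-5\right)^{3} = -125$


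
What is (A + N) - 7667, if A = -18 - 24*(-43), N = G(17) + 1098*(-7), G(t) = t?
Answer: -14322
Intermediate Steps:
N = -7669 (N = 17 + 1098*(-7) = 17 - 7686 = -7669)
A = 1014 (A = -18 + 1032 = 1014)
(A + N) - 7667 = (1014 - 7669) - 7667 = -6655 - 7667 = -14322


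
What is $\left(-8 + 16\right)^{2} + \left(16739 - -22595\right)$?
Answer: $39398$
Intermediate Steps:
$\left(-8 + 16\right)^{2} + \left(16739 - -22595\right) = 8^{2} + \left(16739 + 22595\right) = 64 + 39334 = 39398$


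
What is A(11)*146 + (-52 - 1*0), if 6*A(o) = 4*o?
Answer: 3056/3 ≈ 1018.7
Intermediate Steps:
A(o) = 2*o/3 (A(o) = (4*o)/6 = 2*o/3)
A(11)*146 + (-52 - 1*0) = ((⅔)*11)*146 + (-52 - 1*0) = (22/3)*146 + (-52 + 0) = 3212/3 - 52 = 3056/3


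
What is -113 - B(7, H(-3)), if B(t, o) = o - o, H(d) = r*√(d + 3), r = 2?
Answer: -113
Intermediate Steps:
H(d) = 2*√(3 + d) (H(d) = 2*√(d + 3) = 2*√(3 + d))
B(t, o) = 0
-113 - B(7, H(-3)) = -113 - 1*0 = -113 + 0 = -113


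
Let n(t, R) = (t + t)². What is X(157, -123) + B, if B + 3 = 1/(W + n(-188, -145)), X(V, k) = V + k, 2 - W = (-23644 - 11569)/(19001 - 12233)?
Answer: 29663333795/956881517 ≈ 31.000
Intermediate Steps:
n(t, R) = 4*t² (n(t, R) = (2*t)² = 4*t²)
W = 48749/6768 (W = 2 - (-23644 - 11569)/(19001 - 12233) = 2 - (-35213)/6768 = 2 - 1*(-35213/6768) = 2 + 35213/6768 = 48749/6768 ≈ 7.2029)
B = -2870637783/956881517 (B = -3 + 1/(48749/6768 + 4*(-188)²) = -3 + 1/(48749/6768 + 4*35344) = -3 + 1/(48749/6768 + 141376) = -3 + 1/(956881517/6768) = -3 + 6768/956881517 = -2870637783/956881517 ≈ -3.0000)
X(157, -123) + B = (157 - 123) - 2870637783/956881517 = 34 - 2870637783/956881517 = 29663333795/956881517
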